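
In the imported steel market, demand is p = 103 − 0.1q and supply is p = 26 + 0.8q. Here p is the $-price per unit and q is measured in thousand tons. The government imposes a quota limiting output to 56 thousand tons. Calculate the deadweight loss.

$393.09 thousand

Competitive equilibrium: 103 − 0.1q = 26 + 0.8q → q* = 85.5556, p* = 94.4444.
At q = 56: demand price = 103 − 0.1·56 = 97.4; supply price = 26 + 0.8·56 = 70.8.
Δq = 85.5556 − 56 = 29.5556; wedge = 97.4 − 70.8 = 26.6.
The triangle = ½ × 29.5556 × 26.6 = $393.09 thousand.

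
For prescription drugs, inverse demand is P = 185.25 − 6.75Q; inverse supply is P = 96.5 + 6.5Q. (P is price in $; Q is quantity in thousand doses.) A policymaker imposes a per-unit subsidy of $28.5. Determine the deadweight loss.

$30.65 thousand

Competitive equilibrium: 185.25 − 6.75Q = 96.5 + 6.5Q → Q* = 6.6981, P* = 140.0377.
The subsidy lowers effective supply by 28.5: P = 68 + 6.5Q.
New quantity: 185.25 − 6.75Q = 68 + 6.5Q → Q' = 8.8491.
Overproduction ΔQ = 8.8491 − 6.6981 = 2.151; wedge = subsidy = 28.5.
DWL = ½ × 2.151 × 28.5 = $30.65 thousand.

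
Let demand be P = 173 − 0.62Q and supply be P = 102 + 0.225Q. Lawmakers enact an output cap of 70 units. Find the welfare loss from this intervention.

Competitive equilibrium: 173 − 0.62Q = 102 + 0.225Q → Q* = 84.0237, P* = 120.9053.
At Q = 70: demand price = 173 − 0.62·70 = 129.6; supply price = 102 + 0.225·70 = 117.75.
ΔQ = 84.0237 − 70 = 14.0237; wedge = 129.6 − 117.75 = 11.85.
Deadweight loss = ½ × 14.0237 × 11.85 = 83.09.

83.09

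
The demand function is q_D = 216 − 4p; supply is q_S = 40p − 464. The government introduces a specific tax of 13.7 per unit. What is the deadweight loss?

In inverse form: demand p = 54 − 0.25q, supply p = 11.6 + 0.025q.
Competitive equilibrium: 54 − 0.25q = 11.6 + 0.025q → q* = 154.1818, p* = 15.4545.
With the tax, the buyer price exceeds the seller price by 13.7: (54 − 0.25q) − (11.6 + 0.025q) = 13.7 → q' = 104.3636.
Δq = 154.1818 − 104.3636 = 49.8182; the wedge equals the tax, 13.7.
DWL = ½ × 49.8182 × 13.7 = 341.25.

341.25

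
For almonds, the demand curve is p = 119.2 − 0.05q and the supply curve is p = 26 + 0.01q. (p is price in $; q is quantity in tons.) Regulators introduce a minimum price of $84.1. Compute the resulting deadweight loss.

$21743.05

Competitive equilibrium: 119.2 − 0.05q = 26 + 0.01q → q* = 1553.3333, p* = 41.5333.
At the floor p = 84.1, quantity demanded = (119.2 − 84.1)/0.05 = 702.
Sellers' marginal cost at q' = 702: 26 + 0.01·702 = 33.02.
Δq = 1553.3333 − 702 = 851.3333; wedge = 84.1 − 33.02 = 51.08.
Deadweight loss = ½ × 851.3333 × 51.08 = $21743.05.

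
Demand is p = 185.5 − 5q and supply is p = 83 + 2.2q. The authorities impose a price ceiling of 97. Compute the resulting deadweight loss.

223.11

Competitive equilibrium: 185.5 − 5q = 83 + 2.2q → q* = 14.2361, p* = 114.3194.
At the ceiling p = 97, quantity supplied = (97 − 83)/2.2 = 6.3636.
Willingness to pay at q' = 6.3636: 185.5 − 5·6.3636 = 153.682.
Δq = 14.2361 − 6.3636 = 7.8725; wedge = 153.682 − 97 = 56.682.
DWL = ½ × 7.8725 × 56.682 = 223.11.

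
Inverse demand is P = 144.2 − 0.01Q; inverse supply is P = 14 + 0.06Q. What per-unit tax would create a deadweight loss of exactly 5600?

28

Competitive equilibrium: 144.2 − 0.01Q = 14 + 0.06Q → Q* = 1860, P* = 125.6.
A tax t gives ΔQ = t/0.07 and wedge t, so DWL = t²/0.14.
t²/0.14 = 5600 → t² = 784 → t = 28.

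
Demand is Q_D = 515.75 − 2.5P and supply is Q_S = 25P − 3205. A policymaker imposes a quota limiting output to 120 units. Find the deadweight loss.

In inverse form: demand P = 206.3 − 0.4Q, supply P = 128.2 + 0.04Q.
Competitive equilibrium: 206.3 − 0.4Q = 128.2 + 0.04Q → Q* = 177.5, P* = 135.3.
At Q = 120: demand price = 206.3 − 0.4·120 = 158.3; supply price = 128.2 + 0.04·120 = 133.
ΔQ = 177.5 − 120 = 57.5; wedge = 158.3 − 133 = 25.3.
DWL = ½ × 57.5 × 25.3 = 727.375.

727.375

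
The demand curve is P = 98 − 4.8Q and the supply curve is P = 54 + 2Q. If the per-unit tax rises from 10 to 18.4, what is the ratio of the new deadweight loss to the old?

3.3856

Competitive equilibrium: 98 − 4.8Q = 54 + 2Q → Q* = 6.4706, P* = 66.9412.
For a per-unit tax t: ΔQ = t/6.8, so DWL = ½·t·(t/6.8) = t²/13.6.
At t = 10: DWL = 7.353. At t = 18.4: DWL = 24.894.
Ratio = (18.4/10)² = 3.3856.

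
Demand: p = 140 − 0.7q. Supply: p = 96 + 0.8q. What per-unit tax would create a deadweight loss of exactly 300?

Competitive equilibrium: 140 − 0.7q = 96 + 0.8q → q* = 29.3333, p* = 119.4667.
A tax t gives Δq = t/1.5 and wedge t, so DWL = t²/3.
t²/3 = 300 → t² = 900 → t = 30.

30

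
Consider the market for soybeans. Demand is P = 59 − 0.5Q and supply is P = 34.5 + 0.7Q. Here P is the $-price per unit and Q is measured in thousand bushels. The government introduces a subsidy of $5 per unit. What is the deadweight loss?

$10.42 thousand

Competitive equilibrium: 59 − 0.5Q = 34.5 + 0.7Q → Q* = 20.4167, P* = 48.7917.
The subsidy lowers effective supply by 5: P = 29.5 + 0.7Q.
New quantity: 59 − 0.5Q = 29.5 + 0.7Q → Q' = 24.5833.
Overproduction ΔQ = 24.5833 − 20.4167 = 4.1666; wedge = subsidy = 5.
The triangle = ½ × 4.1666 × 5 = $10.42 thousand.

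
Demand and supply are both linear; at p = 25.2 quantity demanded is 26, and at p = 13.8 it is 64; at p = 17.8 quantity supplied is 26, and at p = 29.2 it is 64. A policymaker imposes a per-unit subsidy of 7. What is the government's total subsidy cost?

Demand slope = (13.8 − 25.2)/(64 − 26) = −0.3, so p = 33 − 0.3q.
Supply slope = (29.2 − 17.8)/(64 − 26) = 0.3, so p = 10 + 0.3q.
Competitive equilibrium: 33 − 0.3q = 10 + 0.3q → q* = 38.3333, p* = 21.5.
The subsidy lowers effective supply by 7: p = 3 + 0.3q.
New quantity: 33 − 0.3q = 3 + 0.3q → q' = 50.
Total subsidy cost = 7 × 50 = 350.

350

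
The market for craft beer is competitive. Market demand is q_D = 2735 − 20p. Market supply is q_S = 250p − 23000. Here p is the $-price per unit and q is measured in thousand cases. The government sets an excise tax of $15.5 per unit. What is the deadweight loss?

In inverse form: demand p = 136.75 − 0.05q, supply p = 92 + 0.004q.
Competitive equilibrium: 136.75 − 0.05q = 92 + 0.004q → q* = 828.7037, p* = 95.3148.
With the tax, the buyer price exceeds the seller price by 15.5: (136.75 − 0.05q) − (92 + 0.004q) = 15.5 → q' = 541.6667.
Δq = 828.7037 − 541.6667 = 287.037; the wedge equals the tax, 15.5.
Deadweight loss = ½ × 287.037 × 15.5 = $2224.54 thousand.

$2224.54 thousand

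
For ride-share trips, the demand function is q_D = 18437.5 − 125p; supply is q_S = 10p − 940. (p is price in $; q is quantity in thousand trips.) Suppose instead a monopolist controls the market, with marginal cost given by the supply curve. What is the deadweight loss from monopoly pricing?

In inverse form: demand p = 147.5 − 0.008q, supply p = 94 + 0.1q.
Competitive equilibrium: 147.5 − 0.008q = 94 + 0.1q → q* = 495.37037, p* = 143.53704.
Marginal revenue: MR = 147.5 − 0.016q. Set MR = MC: 147.5 − 0.016q = 94 + 0.1q → q_m = 461.2069.
Price p_m = 147.5 − 0.008·461.2069 = 143.81034; MC(q_m) = 94 + 0.1·461.2069 = 140.12069.
Competitive q* = 495.37037, so Δq = 34.16347; wedge = 143.81034 − 140.12069 = 3.68965.
DWL = ½ × 34.16347 × 3.68965 = $63.03 thousand.

$63.03 thousand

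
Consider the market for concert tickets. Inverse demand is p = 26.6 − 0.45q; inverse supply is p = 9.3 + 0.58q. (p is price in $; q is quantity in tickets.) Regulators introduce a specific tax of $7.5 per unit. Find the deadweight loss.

$27.31

Competitive equilibrium: 26.6 − 0.45q = 9.3 + 0.58q → q* = 16.7961, p* = 19.0417.
With the tax, the buyer price exceeds the seller price by 7.5: (26.6 − 0.45q) − (9.3 + 0.58q) = 7.5 → q' = 9.5146.
Δq = 16.7961 − 9.5146 = 7.2815; the wedge equals the tax, 7.5.
Deadweight loss = ½ × 7.2815 × 7.5 = $27.31.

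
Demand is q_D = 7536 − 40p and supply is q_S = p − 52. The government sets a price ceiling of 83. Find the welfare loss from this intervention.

5339.70

In inverse form: demand p = 188.4 − 0.025q, supply p = 52 + q.
Competitive equilibrium: 188.4 − 0.025q = 52 + q → q* = 133.0732, p* = 185.0732.
At the ceiling p = 83, quantity supplied = (83 − 52)/1 = 31.
Willingness to pay at q' = 31: 188.4 − 0.025·31 = 187.625.
Δq = 133.0732 − 31 = 102.0732; wedge = 187.625 − 83 = 104.625.
The triangle = ½ × 102.0732 × 104.625 = 5339.70.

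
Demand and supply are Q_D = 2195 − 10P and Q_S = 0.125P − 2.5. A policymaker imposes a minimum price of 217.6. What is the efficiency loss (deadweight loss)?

In inverse form: demand P = 219.5 − 0.1Q, supply P = 20 + 8Q.
Competitive equilibrium: 219.5 − 0.1Q = 20 + 8Q → Q* = 24.62963, P* = 217.03704.
At the floor P = 217.6, quantity demanded = (219.5 − 217.6)/0.1 = 19.
Sellers' marginal cost at Q' = 19: 20 + 8·19 = 172.
ΔQ = 24.62963 − 19 = 5.62963; wedge = 217.6 − 172 = 45.6.
Deadweight loss = ½ × 5.62963 × 45.6 = 128.36.

128.36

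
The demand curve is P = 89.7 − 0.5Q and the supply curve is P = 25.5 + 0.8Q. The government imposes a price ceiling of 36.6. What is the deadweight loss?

Competitive equilibrium: 89.7 − 0.5Q = 25.5 + 0.8Q → Q* = 49.3846, P* = 65.0077.
At the ceiling P = 36.6, quantity supplied = (36.6 − 25.5)/0.8 = 13.875.
Willingness to pay at Q' = 13.875: 89.7 − 0.5·13.875 = 82.7625.
ΔQ = 49.3846 − 13.875 = 35.5096; wedge = 82.7625 − 36.6 = 46.1625.
Welfare loss = ½ × 35.5096 × 46.1625 = 819.61.

819.61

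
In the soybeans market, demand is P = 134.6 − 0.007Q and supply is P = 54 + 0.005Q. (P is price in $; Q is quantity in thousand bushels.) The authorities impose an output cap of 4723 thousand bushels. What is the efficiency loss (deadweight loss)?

Competitive equilibrium: 134.6 − 0.007Q = 54 + 0.005Q → Q* = 6716.6667, P* = 87.5833.
At Q = 4723: demand price = 134.6 − 0.007·4723 = 101.539; supply price = 54 + 0.005·4723 = 77.615.
ΔQ = 6716.6667 − 4723 = 1993.6667; wedge = 101.539 − 77.615 = 23.924.
Welfare loss = ½ × 1993.6667 × 23.924 = $23848.24 thousand.

$23848.24 thousand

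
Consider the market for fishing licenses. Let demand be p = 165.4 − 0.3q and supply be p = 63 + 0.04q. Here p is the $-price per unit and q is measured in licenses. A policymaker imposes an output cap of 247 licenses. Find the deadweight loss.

Competitive equilibrium: 165.4 − 0.3q = 63 + 0.04q → q* = 301.1765, p* = 75.0471.
At q = 247: demand price = 165.4 − 0.3·247 = 91.3; supply price = 63 + 0.04·247 = 72.88.
Δq = 301.1765 − 247 = 54.1765; wedge = 91.3 − 72.88 = 18.42.
DWL = ½ × 54.1765 × 18.42 = $498.97.

$498.97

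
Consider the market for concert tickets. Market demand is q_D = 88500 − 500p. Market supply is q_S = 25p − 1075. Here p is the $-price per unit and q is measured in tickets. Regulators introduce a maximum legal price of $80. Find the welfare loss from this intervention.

In inverse form: demand p = 177 − 0.002q, supply p = 43 + 0.04q.
Competitive equilibrium: 177 − 0.002q = 43 + 0.04q → q* = 3190.4762, p* = 170.619.
At the ceiling p = 80, quantity supplied = (80 − 43)/0.04 = 925.
Willingness to pay at q' = 925: 177 − 0.002·925 = 175.15.
Δq = 3190.4762 − 925 = 2265.4762; wedge = 175.15 − 80 = 95.15.
Welfare loss = ½ × 2265.4762 × 95.15 = $107780.03.

$107780.03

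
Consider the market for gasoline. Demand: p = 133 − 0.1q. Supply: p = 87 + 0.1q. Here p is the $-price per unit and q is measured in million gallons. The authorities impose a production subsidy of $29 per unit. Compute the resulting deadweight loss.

$2102.50 million

Competitive equilibrium: 133 − 0.1q = 87 + 0.1q → q* = 230, p* = 110.
The subsidy lowers effective supply by 29: p = 58 + 0.1q.
New quantity: 133 − 0.1q = 58 + 0.1q → q' = 375.
Overproduction Δq = 375 − 230 = 145; wedge = subsidy = 29.
DWL = ½ × 145 × 29 = $2102.50 million.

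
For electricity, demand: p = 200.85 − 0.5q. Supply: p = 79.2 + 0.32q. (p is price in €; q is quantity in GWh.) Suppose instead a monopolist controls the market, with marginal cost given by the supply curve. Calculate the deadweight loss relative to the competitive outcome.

€1294.71

Competitive equilibrium: 200.85 − 0.5q = 79.2 + 0.32q → q* = 148.3537, p* = 126.6732.
Marginal revenue: MR = 200.85 − q. Set MR = MC: 200.85 − q = 79.2 + 0.32q → q_m = 92.1591.
Price p_m = 200.85 − 0.5·92.1591 = 154.7705; MC(q_m) = 79.2 + 0.32·92.1591 = 108.6909.
Competitive q* = 148.3537, so Δq = 56.1946; wedge = 154.7705 − 108.6909 = 46.0796.
The triangle = ½ × 56.1946 × 46.0796 = €1294.71.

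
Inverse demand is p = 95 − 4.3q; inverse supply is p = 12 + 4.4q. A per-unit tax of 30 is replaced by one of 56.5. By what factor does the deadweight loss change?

3.547

Competitive equilibrium: 95 − 4.3q = 12 + 4.4q → q* = 9.5402, p* = 53.977.
For a per-unit tax t: Δq = t/8.7, so DWL = ½·t·(t/8.7) = t²/17.4.
At t = 30: DWL = 51.724. At t = 56.5: DWL = 183.463.
Ratio = (56.5/30)² = 3.547.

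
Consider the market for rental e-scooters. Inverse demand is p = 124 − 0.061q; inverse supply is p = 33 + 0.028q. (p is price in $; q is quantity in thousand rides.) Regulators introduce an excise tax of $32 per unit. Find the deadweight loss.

$5752.81 thousand

Competitive equilibrium: 124 − 0.061q = 33 + 0.028q → q* = 1022.4719, p* = 61.6292.
With the tax, the buyer price exceeds the seller price by 32: (124 − 0.061q) − (33 + 0.028q) = 32 → q' = 662.9213.
Δq = 1022.4719 − 662.9213 = 359.5506; the wedge equals the tax, 32.
Deadweight loss = ½ × 359.5506 × 32 = $5752.81 thousand.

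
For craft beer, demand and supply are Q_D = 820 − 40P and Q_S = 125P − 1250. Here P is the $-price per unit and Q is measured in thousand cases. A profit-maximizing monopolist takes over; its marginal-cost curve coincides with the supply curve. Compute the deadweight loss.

$310.35 thousand

In inverse form: demand P = 20.5 − 0.025Q, supply P = 10 + 0.008Q.
Competitive equilibrium: 20.5 − 0.025Q = 10 + 0.008Q → Q* = 318.1818, P* = 12.5455.
Marginal revenue: MR = 20.5 − 0.05Q. Set MR = MC: 20.5 − 0.05Q = 10 + 0.008Q → Q_m = 181.0345.
Price P_m = 20.5 − 0.025·181.0345 = 15.9741; MC(Q_m) = 10 + 0.008·181.0345 = 11.4483.
Competitive Q* = 318.1818, so ΔQ = 137.1473; wedge = 15.9741 − 11.4483 = 4.5258.
Deadweight loss = ½ × 137.1473 × 4.5258 = $310.35 thousand.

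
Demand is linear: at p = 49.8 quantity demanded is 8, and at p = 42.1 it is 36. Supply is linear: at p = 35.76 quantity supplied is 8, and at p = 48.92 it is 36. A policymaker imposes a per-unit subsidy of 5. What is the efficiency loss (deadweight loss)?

16.78

Demand slope = (42.1 − 49.8)/(36 − 8) = −0.275, so p = 52 − 0.275q.
Supply slope = (48.92 − 35.76)/(36 − 8) = 0.47, so p = 32 + 0.47q.
Competitive equilibrium: 52 − 0.275q = 32 + 0.47q → q* = 26.8456, p* = 44.6174.
The subsidy lowers effective supply by 5: p = 27 + 0.47q.
New quantity: 52 − 0.275q = 27 + 0.47q → q' = 33.557.
Overproduction Δq = 33.557 − 26.8456 = 6.7114; wedge = subsidy = 5.
Deadweight loss = ½ × 6.7114 × 5 = 16.78.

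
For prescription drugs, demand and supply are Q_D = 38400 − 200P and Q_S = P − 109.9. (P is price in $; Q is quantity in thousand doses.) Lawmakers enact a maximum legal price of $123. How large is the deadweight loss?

$2364.16 thousand

In inverse form: demand P = 192 − 0.005Q, supply P = 109.9 + Q.
Competitive equilibrium: 192 − 0.005Q = 109.9 + Q → Q* = 81.6915, P* = 191.5915.
At the ceiling P = 123, quantity supplied = (123 − 109.9)/1 = 13.1.
Willingness to pay at Q' = 13.1: 192 − 0.005·13.1 = 191.9345.
ΔQ = 81.6915 − 13.1 = 68.5915; wedge = 191.9345 − 123 = 68.9345.
Deadweight loss = ½ × 68.5915 × 68.9345 = $2364.16 thousand.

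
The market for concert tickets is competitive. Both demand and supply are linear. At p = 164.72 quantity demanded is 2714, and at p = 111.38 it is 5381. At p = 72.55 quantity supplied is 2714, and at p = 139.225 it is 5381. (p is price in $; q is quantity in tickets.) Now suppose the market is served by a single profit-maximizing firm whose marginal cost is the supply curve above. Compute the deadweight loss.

Demand slope = (111.38 − 164.72)/(5381 − 2714) = −0.02, so p = 219 − 0.02q.
Supply slope = (139.225 − 72.55)/(5381 − 2714) = 0.025, so p = 4.7 + 0.025q.
Competitive equilibrium: 219 − 0.02q = 4.7 + 0.025q → q* = 4762.222222, p* = 123.755556.
Marginal revenue: MR = 219 − 0.04q. Set MR = MC: 219 − 0.04q = 4.7 + 0.025q → q_m = 3296.923077.
Price p_m = 219 − 0.02·3296.923077 = 153.061538; MC(q_m) = 4.7 + 0.025·3296.923077 = 87.123077.
Competitive q* = 4762.222222, so Δq = 1465.299145; wedge = 153.061538 − 87.123077 = 65.938461.
DWL = ½ × 1465.299145 × 65.938461 = $48309.79.

$48309.79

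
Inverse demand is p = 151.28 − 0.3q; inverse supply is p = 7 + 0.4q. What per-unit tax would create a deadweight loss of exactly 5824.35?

90.3

Competitive equilibrium: 151.28 − 0.3q = 7 + 0.4q → q* = 206.1143, p* = 89.4457.
A tax t gives Δq = t/0.7 and wedge t, so DWL = t²/1.4.
t²/1.4 = 5824.35 → t² = 8154.09 → t = 90.3.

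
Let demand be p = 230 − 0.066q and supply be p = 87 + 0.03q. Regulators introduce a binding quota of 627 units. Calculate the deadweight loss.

Competitive equilibrium: 230 − 0.066q = 87 + 0.03q → q* = 1489.5833, p* = 131.6875.
At q = 627: demand price = 230 − 0.066·627 = 188.618; supply price = 87 + 0.03·627 = 105.81.
Δq = 1489.5833 − 627 = 862.5833; wedge = 188.618 − 105.81 = 82.808.
Deadweight loss = ½ × 862.5833 × 82.808 = 35714.40.

35714.40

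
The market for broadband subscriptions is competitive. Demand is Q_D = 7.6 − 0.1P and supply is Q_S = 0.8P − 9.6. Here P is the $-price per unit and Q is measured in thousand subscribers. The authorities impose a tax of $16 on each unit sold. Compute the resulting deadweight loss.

$11.38 thousand

In inverse form: demand P = 76 − 10Q, supply P = 12 + 1.25Q.
Competitive equilibrium: 76 − 10Q = 12 + 1.25Q → Q* = 5.6889, P* = 19.1111.
With the tax, the buyer price exceeds the seller price by 16: (76 − 10Q) − (12 + 1.25Q) = 16 → Q' = 4.2667.
ΔQ = 5.6889 − 4.2667 = 1.4222; the wedge equals the tax, 16.
Deadweight loss = ½ × 1.4222 × 16 = $11.38 thousand.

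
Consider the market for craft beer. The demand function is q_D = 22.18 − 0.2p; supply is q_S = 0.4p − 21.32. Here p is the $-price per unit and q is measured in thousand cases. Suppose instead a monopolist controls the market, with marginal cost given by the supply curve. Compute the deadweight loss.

In inverse form: demand p = 110.9 − 5q, supply p = 53.3 + 2.5q.
Competitive equilibrium: 110.9 − 5q = 53.3 + 2.5q → q* = 7.68, p* = 72.5.
Marginal revenue: MR = 110.9 − 10q. Set MR = MC: 110.9 − 10q = 53.3 + 2.5q → q_m = 4.608.
Price p_m = 110.9 − 5·4.608 = 87.86; MC(q_m) = 53.3 + 2.5·4.608 = 64.82.
Competitive q* = 7.68, so Δq = 3.072; wedge = 87.86 − 64.82 = 23.04.
Deadweight loss = ½ × 3.072 × 23.04 = $35.39 thousand.

$35.39 thousand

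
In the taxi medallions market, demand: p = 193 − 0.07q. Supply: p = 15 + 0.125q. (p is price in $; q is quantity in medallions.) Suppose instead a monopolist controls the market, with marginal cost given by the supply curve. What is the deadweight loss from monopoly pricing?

Competitive equilibrium: 193 − 0.07q = 15 + 0.125q → q* = 912.82051, p* = 129.10256.
Marginal revenue: MR = 193 − 0.14q. Set MR = MC: 193 − 0.14q = 15 + 0.125q → q_m = 671.69811.
Price p_m = 193 − 0.07·671.69811 = 145.98113; MC(q_m) = 15 + 0.125·671.69811 = 98.96226.
Competitive q* = 912.82051, so Δq = 241.1224; wedge = 145.98113 − 98.96226 = 47.01887.
The triangle = ½ × 241.1224 × 47.01887 = $5668.65.

$5668.65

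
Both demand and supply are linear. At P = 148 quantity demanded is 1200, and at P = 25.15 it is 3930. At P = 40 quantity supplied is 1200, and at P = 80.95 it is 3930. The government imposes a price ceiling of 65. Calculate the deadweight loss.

Demand slope = (25.15 − 148)/(3930 − 1200) = −0.045, so P = 202 − 0.045Q.
Supply slope = (80.95 − 40)/(3930 − 1200) = 0.015, so P = 22 + 0.015Q.
Competitive equilibrium: 202 − 0.045Q = 22 + 0.015Q → Q* = 3000, P* = 67.
At the ceiling P = 65, quantity supplied = (65 − 22)/0.015 = 2866.6667.
Willingness to pay at Q' = 2866.6667: 202 − 0.045·2866.6667 = 73.
ΔQ = 3000 − 2866.6667 = 133.3333; wedge = 73 − 65 = 8.
DWL = ½ × 133.3333 × 8 = 533.33.

533.33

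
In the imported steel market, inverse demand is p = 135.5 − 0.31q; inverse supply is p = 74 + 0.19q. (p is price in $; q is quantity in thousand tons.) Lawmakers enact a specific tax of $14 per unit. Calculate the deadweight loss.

Competitive equilibrium: 135.5 − 0.31q = 74 + 0.19q → q* = 123, p* = 97.37.
With the tax, the buyer price exceeds the seller price by 14: (135.5 − 0.31q) − (74 + 0.19q) = 14 → q' = 95.
Δq = 123 − 95 = 28; the wedge equals the tax, 14.
DWL = ½ × 28 × 14 = $196 thousand.

$196 thousand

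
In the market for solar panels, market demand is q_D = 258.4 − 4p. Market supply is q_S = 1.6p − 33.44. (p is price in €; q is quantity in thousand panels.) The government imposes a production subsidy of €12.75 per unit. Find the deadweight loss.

In inverse form: demand p = 64.6 − 0.25q, supply p = 20.9 + 0.625q.
Competitive equilibrium: 64.6 − 0.25q = 20.9 + 0.625q → q* = 49.9429, p* = 52.1143.
The subsidy lowers effective supply by 12.75: p = 8.15 + 0.625q.
New quantity: 64.6 − 0.25q = 8.15 + 0.625q → q' = 64.5143.
Overproduction Δq = 64.5143 − 49.9429 = 14.5714; wedge = subsidy = 12.75.
DWL = ½ × 14.5714 × 12.75 = €92.89 thousand.

€92.89 thousand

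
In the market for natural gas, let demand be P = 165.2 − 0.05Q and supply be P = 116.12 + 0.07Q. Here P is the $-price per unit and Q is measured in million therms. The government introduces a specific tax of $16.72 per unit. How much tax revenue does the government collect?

Competitive equilibrium: 165.2 − 0.05Q = 116.12 + 0.07Q → Q* = 409, P* = 144.75.
With the tax, the buyer price exceeds the seller price by 16.72: (165.2 − 0.05Q) − (116.12 + 0.07Q) = 16.72 → Q' = 269.6667.
Tax revenue = 16.72 × 269.6667 = $4508.83 million.

$4508.83 million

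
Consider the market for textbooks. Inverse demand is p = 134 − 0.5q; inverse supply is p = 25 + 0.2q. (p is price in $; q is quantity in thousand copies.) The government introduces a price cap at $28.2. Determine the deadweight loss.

Competitive equilibrium: 134 − 0.5q = 25 + 0.2q → q* = 155.7143, p* = 56.1429.
At the ceiling p = 28.2, quantity supplied = (28.2 − 25)/0.2 = 16.
Willingness to pay at q' = 16: 134 − 0.5·16 = 126.
Δq = 155.7143 − 16 = 139.7143; wedge = 126 − 28.2 = 97.8.
DWL = ½ × 139.7143 × 97.8 = $6832.03 thousand.

$6832.03 thousand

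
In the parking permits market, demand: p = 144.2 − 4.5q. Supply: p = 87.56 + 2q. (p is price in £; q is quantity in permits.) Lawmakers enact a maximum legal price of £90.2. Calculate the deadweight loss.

Competitive equilibrium: 144.2 − 4.5q = 87.56 + 2q → q* = 8.7138, p* = 104.9877.
At the ceiling p = 90.2, quantity supplied = (90.2 − 87.56)/2 = 1.32.
Willingness to pay at q' = 1.32: 144.2 − 4.5·1.32 = 138.26.
Δq = 8.7138 − 1.32 = 7.3938; wedge = 138.26 − 90.2 = 48.06.
DWL = ½ × 7.3938 × 48.06 = £177.67.

£177.67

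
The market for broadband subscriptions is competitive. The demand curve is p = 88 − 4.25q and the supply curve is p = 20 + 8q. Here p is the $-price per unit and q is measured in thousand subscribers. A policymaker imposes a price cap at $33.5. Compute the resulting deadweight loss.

$91.43 thousand

Competitive equilibrium: 88 − 4.25q = 20 + 8q → q* = 5.551, p* = 64.4082.
At the ceiling p = 33.5, quantity supplied = (33.5 − 20)/8 = 1.6875.
Willingness to pay at q' = 1.6875: 88 − 4.25·1.6875 = 80.8281.
Δq = 5.551 − 1.6875 = 3.8635; wedge = 80.8281 − 33.5 = 47.3281.
The triangle = ½ × 3.8635 × 47.3281 = $91.43 thousand.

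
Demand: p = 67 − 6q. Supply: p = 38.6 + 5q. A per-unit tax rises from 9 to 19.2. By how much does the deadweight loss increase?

13.07

Competitive equilibrium: 67 − 6q = 38.6 + 5q → q* = 2.5818, p* = 51.5091.
For a per-unit tax t: Δq = t/11, so DWL = ½·t·(t/11) = t²/22.
At t = 9: DWL = 3.682. At t = 19.2: DWL = 16.756.
Increase = 16.756 − 3.682 = 13.07.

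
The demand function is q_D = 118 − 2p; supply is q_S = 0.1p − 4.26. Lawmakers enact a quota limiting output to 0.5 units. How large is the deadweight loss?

5.92

In inverse form: demand p = 59 − 0.5q, supply p = 42.6 + 10q.
Competitive equilibrium: 59 − 0.5q = 42.6 + 10q → q* = 1.5619, p* = 58.219.
At q = 0.5: demand price = 59 − 0.5·0.5 = 58.75; supply price = 42.6 + 10·0.5 = 47.6.
Δq = 1.5619 − 0.5 = 1.0619; wedge = 58.75 − 47.6 = 11.15.
Deadweight loss = ½ × 1.0619 × 11.15 = 5.92.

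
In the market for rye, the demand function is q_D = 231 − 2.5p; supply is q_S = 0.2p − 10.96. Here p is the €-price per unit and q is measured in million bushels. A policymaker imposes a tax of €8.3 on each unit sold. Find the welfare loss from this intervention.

€6.38 million

In inverse form: demand p = 92.4 − 0.4q, supply p = 54.8 + 5q.
Competitive equilibrium: 92.4 − 0.4q = 54.8 + 5q → q* = 6.963, p* = 89.6148.
With the tax, the buyer price exceeds the seller price by 8.3: (92.4 − 0.4q) − (54.8 + 5q) = 8.3 → q' = 5.4259.
Δq = 6.963 − 5.4259 = 1.5371; the wedge equals the tax, 8.3.
DWL = ½ × 1.5371 × 8.3 = €6.38 million.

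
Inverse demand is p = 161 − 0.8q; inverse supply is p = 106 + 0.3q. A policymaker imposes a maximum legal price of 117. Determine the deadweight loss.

Competitive equilibrium: 161 − 0.8q = 106 + 0.3q → q* = 50, p* = 121.
At the ceiling p = 117, quantity supplied = (117 − 106)/0.3 = 36.6667.
Willingness to pay at q' = 36.6667: 161 − 0.8·36.6667 = 131.6666.
Δq = 50 − 36.6667 = 13.3333; wedge = 131.6666 − 117 = 14.6666.
The triangle = ½ × 13.3333 × 14.6666 = 97.78.

97.78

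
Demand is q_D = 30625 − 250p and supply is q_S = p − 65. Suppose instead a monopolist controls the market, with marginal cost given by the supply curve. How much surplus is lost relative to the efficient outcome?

0.03

In inverse form: demand p = 122.5 − 0.004q, supply p = 65 + q.
Competitive equilibrium: 122.5 − 0.004q = 65 + q → q* = 57.2709, p* = 122.2709.
Marginal revenue: MR = 122.5 − 0.008q. Set MR = MC: 122.5 − 0.008q = 65 + q → q_m = 57.0437.
Price p_m = 122.5 − 0.004·57.0437 = 122.2718; MC(q_m) = 65 + 1·57.0437 = 122.0437.
Competitive q* = 57.2709, so Δq = 0.2272; wedge = 122.2718 − 122.0437 = 0.2281.
DWL = ½ × 0.2272 × 0.2281 = 0.03.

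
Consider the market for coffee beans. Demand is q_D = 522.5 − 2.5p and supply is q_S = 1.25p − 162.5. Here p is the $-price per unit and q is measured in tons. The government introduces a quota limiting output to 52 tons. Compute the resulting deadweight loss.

In inverse form: demand p = 209 − 0.4q, supply p = 130 + 0.8q.
Competitive equilibrium: 209 − 0.4q = 130 + 0.8q → q* = 65.8333, p* = 182.6667.
At q = 52: demand price = 209 − 0.4·52 = 188.2; supply price = 130 + 0.8·52 = 171.6.
Δq = 65.8333 − 52 = 13.8333; wedge = 188.2 − 171.6 = 16.6.
The triangle = ½ × 13.8333 × 16.6 = $114.82.

$114.82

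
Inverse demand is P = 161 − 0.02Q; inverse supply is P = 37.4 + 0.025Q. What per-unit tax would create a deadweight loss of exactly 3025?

16.5

Competitive equilibrium: 161 − 0.02Q = 37.4 + 0.025Q → Q* = 2746.6667, P* = 106.0667.
A tax t gives ΔQ = t/0.045 and wedge t, so DWL = t²/0.09.
t²/0.09 = 3025 → t² = 272.25 → t = 16.5.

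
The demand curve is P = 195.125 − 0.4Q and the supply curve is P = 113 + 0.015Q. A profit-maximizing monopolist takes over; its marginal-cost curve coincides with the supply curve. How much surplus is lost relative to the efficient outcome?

1957.39

Competitive equilibrium: 195.125 − 0.4Q = 113 + 0.015Q → Q* = 197.8916, P* = 115.9684.
Marginal revenue: MR = 195.125 − 0.8Q. Set MR = MC: 195.125 − 0.8Q = 113 + 0.015Q → Q_m = 100.7669.
Price P_m = 195.125 − 0.4·100.7669 = 154.8182; MC(Q_m) = 113 + 0.015·100.7669 = 114.5115.
Competitive Q* = 197.8916, so ΔQ = 97.1247; wedge = 154.8182 − 114.5115 = 40.3067.
The triangle = ½ × 97.1247 × 40.3067 = 1957.39.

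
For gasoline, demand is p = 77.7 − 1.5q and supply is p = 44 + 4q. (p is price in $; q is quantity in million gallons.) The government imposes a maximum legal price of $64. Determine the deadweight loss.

Competitive equilibrium: 77.7 − 1.5q = 44 + 4q → q* = 6.1273, p* = 68.5091.
At the ceiling p = 64, quantity supplied = (64 − 44)/4 = 5.
Willingness to pay at q' = 5: 77.7 − 1.5·5 = 70.2.
Δq = 6.1273 − 5 = 1.1273; wedge = 70.2 − 64 = 6.2.
Welfare loss = ½ × 1.1273 × 6.2 = $3.49 million.

$3.49 million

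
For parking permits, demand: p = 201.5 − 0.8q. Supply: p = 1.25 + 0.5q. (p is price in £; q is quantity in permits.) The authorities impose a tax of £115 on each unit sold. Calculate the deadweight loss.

Competitive equilibrium: 201.5 − 0.8q = 1.25 + 0.5q → q* = 154.0385, p* = 78.2692.
With the tax, the buyer price exceeds the seller price by 115: (201.5 − 0.8q) − (1.25 + 0.5q) = 115 → q' = 65.5769.
Δq = 154.0385 − 65.5769 = 88.4616; the wedge equals the tax, 115.
Welfare loss = ½ × 88.4616 × 115 = £5086.54.

£5086.54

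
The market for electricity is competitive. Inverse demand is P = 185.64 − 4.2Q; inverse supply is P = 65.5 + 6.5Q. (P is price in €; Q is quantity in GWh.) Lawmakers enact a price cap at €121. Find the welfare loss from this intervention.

€38.70

Competitive equilibrium: 185.64 − 4.2Q = 65.5 + 6.5Q → Q* = 11.228, P* = 138.4822.
At the ceiling P = 121, quantity supplied = (121 − 65.5)/6.5 = 8.5385.
Willingness to pay at Q' = 8.5385: 185.64 − 4.2·8.5385 = 149.7783.
ΔQ = 11.228 − 8.5385 = 2.6895; wedge = 149.7783 − 121 = 28.7783.
The triangle = ½ × 2.6895 × 28.7783 = €38.70.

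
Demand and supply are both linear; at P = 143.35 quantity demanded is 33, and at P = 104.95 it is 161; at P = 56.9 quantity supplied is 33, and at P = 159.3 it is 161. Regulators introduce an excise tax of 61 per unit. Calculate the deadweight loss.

1691.36

Demand slope = (104.95 − 143.35)/(161 − 33) = −0.3, so P = 153.25 − 0.3Q.
Supply slope = (159.3 − 56.9)/(161 − 33) = 0.8, so P = 30.5 + 0.8Q.
Competitive equilibrium: 153.25 − 0.3Q = 30.5 + 0.8Q → Q* = 111.5909, P* = 119.7727.
With the tax, the buyer price exceeds the seller price by 61: (153.25 − 0.3Q) − (30.5 + 0.8Q) = 61 → Q' = 56.1364.
ΔQ = 111.5909 − 56.1364 = 55.4545; the wedge equals the tax, 61.
The triangle = ½ × 55.4545 × 61 = 1691.36.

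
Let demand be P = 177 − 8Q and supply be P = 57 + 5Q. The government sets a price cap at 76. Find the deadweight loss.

191.71

Competitive equilibrium: 177 − 8Q = 57 + 5Q → Q* = 9.2308, P* = 103.1538.
At the ceiling P = 76, quantity supplied = (76 − 57)/5 = 3.8.
Willingness to pay at Q' = 3.8: 177 − 8·3.8 = 146.6.
ΔQ = 9.2308 − 3.8 = 5.4308; wedge = 146.6 − 76 = 70.6.
Deadweight loss = ½ × 5.4308 × 70.6 = 191.71.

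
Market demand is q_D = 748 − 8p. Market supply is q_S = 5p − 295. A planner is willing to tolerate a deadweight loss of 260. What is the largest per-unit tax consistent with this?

13

In inverse form: demand p = 93.5 − 0.125q, supply p = 59 + 0.2q.
Competitive equilibrium: 93.5 − 0.125q = 59 + 0.2q → q* = 106.1538, p* = 80.2308.
A tax t gives Δq = t/0.325 and wedge t, so DWL = t²/0.65.
t²/0.65 = 260 → t² = 169 → t = 13.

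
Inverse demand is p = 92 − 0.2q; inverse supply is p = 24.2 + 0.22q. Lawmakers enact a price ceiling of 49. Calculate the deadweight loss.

498.08

Competitive equilibrium: 92 − 0.2q = 24.2 + 0.22q → q* = 161.4286, p* = 59.7143.
At the ceiling p = 49, quantity supplied = (49 − 24.2)/0.22 = 112.7273.
Willingness to pay at q' = 112.7273: 92 − 0.2·112.7273 = 69.4545.
Δq = 161.4286 − 112.7273 = 48.7013; wedge = 69.4545 − 49 = 20.4545.
Deadweight loss = ½ × 48.7013 × 20.4545 = 498.08.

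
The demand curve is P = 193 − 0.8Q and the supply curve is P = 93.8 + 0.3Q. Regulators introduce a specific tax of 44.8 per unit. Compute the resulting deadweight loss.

912.29

Competitive equilibrium: 193 − 0.8Q = 93.8 + 0.3Q → Q* = 90.1818, P* = 120.8545.
With the tax, the buyer price exceeds the seller price by 44.8: (193 − 0.8Q) − (93.8 + 0.3Q) = 44.8 → Q' = 49.4545.
ΔQ = 90.1818 − 49.4545 = 40.7273; the wedge equals the tax, 44.8.
Deadweight loss = ½ × 40.7273 × 44.8 = 912.29.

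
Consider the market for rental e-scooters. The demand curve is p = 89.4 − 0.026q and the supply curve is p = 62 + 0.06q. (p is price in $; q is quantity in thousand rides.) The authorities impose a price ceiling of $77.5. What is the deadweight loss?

$156.20 thousand

Competitive equilibrium: 89.4 − 0.026q = 62 + 0.06q → q* = 318.6047, p* = 81.1163.
At the ceiling p = 77.5, quantity supplied = (77.5 − 62)/0.06 = 258.3333.
Willingness to pay at q' = 258.3333: 89.4 − 0.026·258.3333 = 82.6833.
Δq = 318.6047 − 258.3333 = 60.2714; wedge = 82.6833 − 77.5 = 5.1833.
DWL = ½ × 60.2714 × 5.1833 = $156.20 thousand.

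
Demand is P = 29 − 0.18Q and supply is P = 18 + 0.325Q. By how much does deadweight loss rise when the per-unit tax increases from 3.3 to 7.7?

47.92

Competitive equilibrium: 29 − 0.18Q = 18 + 0.325Q → Q* = 21.7822, P* = 25.0792.
For a per-unit tax t: ΔQ = t/0.505, so DWL = ½·t·(t/0.505) = t²/1.01.
At t = 3.3: DWL = 10.782. At t = 7.7: DWL = 58.703.
Increase = 58.703 − 10.782 = 47.92.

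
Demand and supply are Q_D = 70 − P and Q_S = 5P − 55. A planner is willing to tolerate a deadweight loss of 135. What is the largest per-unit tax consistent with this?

In inverse form: demand P = 70 − Q, supply P = 11 + 0.2Q.
Competitive equilibrium: 70 − Q = 11 + 0.2Q → Q* = 49.1667, P* = 20.8333.
A tax t gives ΔQ = t/1.2 and wedge t, so DWL = t²/2.4.
t²/2.4 = 135 → t² = 324 → t = 18.

18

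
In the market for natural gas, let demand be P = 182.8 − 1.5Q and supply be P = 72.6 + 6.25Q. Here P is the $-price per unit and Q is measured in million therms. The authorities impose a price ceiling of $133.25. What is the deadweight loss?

$79.01 million

Competitive equilibrium: 182.8 − 1.5Q = 72.6 + 6.25Q → Q* = 14.2194, P* = 161.471.
At the ceiling P = 133.25, quantity supplied = (133.25 − 72.6)/6.25 = 9.704.
Willingness to pay at Q' = 9.704: 182.8 − 1.5·9.704 = 168.244.
ΔQ = 14.2194 − 9.704 = 4.5154; wedge = 168.244 − 133.25 = 34.994.
Welfare loss = ½ × 4.5154 × 34.994 = $79.01 million.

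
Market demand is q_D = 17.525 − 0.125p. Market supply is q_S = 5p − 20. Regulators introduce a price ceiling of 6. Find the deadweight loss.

In inverse form: demand p = 140.2 − 8q, supply p = 4 + 0.2q.
Competitive equilibrium: 140.2 − 8q = 4 + 0.2q → q* = 16.60976, p* = 7.32195.
At the ceiling p = 6, quantity supplied = (6 − 4)/0.2 = 10.
Willingness to pay at q' = 10: 140.2 − 8·10 = 60.2.
Δq = 16.60976 − 10 = 6.60976; wedge = 60.2 − 6 = 54.2.
The triangle = ½ × 6.60976 × 54.2 = 179.12.

179.12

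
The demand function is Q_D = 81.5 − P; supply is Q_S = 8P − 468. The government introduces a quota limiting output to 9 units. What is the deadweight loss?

In inverse form: demand P = 81.5 − Q, supply P = 58.5 + 0.125Q.
Competitive equilibrium: 81.5 − Q = 58.5 + 0.125Q → Q* = 20.4444, P* = 61.0556.
At Q = 9: demand price = 81.5 − 1·9 = 72.5; supply price = 58.5 + 0.125·9 = 59.625.
ΔQ = 20.4444 − 9 = 11.4444; wedge = 72.5 − 59.625 = 12.875.
Deadweight loss = ½ × 11.4444 × 12.875 = 73.67.

73.67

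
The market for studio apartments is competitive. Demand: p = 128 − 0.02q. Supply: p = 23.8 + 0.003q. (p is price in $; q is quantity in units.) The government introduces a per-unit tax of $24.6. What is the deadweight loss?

$13155.65

Competitive equilibrium: 128 − 0.02q = 23.8 + 0.003q → q* = 4530.4348, p* = 37.3913.
With the tax, the buyer price exceeds the seller price by 24.6: (128 − 0.02q) − (23.8 + 0.003q) = 24.6 → q' = 3460.8696.
Δq = 4530.4348 − 3460.8696 = 1069.5652; the wedge equals the tax, 24.6.
Welfare loss = ½ × 1069.5652 × 24.6 = $13155.65.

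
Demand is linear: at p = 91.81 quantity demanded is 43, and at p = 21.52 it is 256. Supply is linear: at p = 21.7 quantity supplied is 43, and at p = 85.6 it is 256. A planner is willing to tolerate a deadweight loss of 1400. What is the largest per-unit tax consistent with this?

Demand slope = (21.52 − 91.81)/(256 − 43) = −0.33, so p = 106 − 0.33q.
Supply slope = (85.6 − 21.7)/(256 − 43) = 0.3, so p = 8.8 + 0.3q.
Competitive equilibrium: 106 − 0.33q = 8.8 + 0.3q → q* = 154.2857, p* = 55.0857.
A tax t gives Δq = t/0.63 and wedge t, so DWL = t²/1.26.
t²/1.26 = 1400 → t² = 1764 → t = 42.

42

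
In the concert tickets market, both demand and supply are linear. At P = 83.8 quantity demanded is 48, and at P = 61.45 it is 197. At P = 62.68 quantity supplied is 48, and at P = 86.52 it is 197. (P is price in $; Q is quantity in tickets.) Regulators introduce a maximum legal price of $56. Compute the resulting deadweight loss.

Demand slope = (61.45 − 83.8)/(197 − 48) = −0.15, so P = 91 − 0.15Q.
Supply slope = (86.52 − 62.68)/(197 − 48) = 0.16, so P = 55 + 0.16Q.
Competitive equilibrium: 91 − 0.15Q = 55 + 0.16Q → Q* = 116.129, P* = 73.5806.
At the ceiling P = 56, quantity supplied = (56 − 55)/0.16 = 6.25.
Willingness to pay at Q' = 6.25: 91 − 0.15·6.25 = 90.0625.
ΔQ = 116.129 − 6.25 = 109.879; wedge = 90.0625 − 56 = 34.0625.
The triangle = ½ × 109.879 × 34.0625 = $1871.38.

$1871.38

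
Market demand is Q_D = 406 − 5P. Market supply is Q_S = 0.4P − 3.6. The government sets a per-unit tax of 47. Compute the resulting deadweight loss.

In inverse form: demand P = 81.2 − 0.2Q, supply P = 9 + 2.5Q.
Competitive equilibrium: 81.2 − 0.2Q = 9 + 2.5Q → Q* = 26.7407, P* = 75.8519.
With the tax, the buyer price exceeds the seller price by 47: (81.2 − 0.2Q) − (9 + 2.5Q) = 47 → Q' = 9.3333.
ΔQ = 26.7407 − 9.3333 = 17.4074; the wedge equals the tax, 47.
DWL = ½ × 17.4074 × 47 = 409.07.

409.07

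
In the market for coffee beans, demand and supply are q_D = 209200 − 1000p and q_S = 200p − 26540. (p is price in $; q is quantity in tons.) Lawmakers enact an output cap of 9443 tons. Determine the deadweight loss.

In inverse form: demand p = 209.2 − 0.001q, supply p = 132.7 + 0.005q.
Competitive equilibrium: 209.2 − 0.001q = 132.7 + 0.005q → q* = 12750, p* = 196.45.
At q = 9443: demand price = 209.2 − 0.001·9443 = 199.757; supply price = 132.7 + 0.005·9443 = 179.915.
Δq = 12750 − 9443 = 3307; wedge = 199.757 − 179.915 = 19.842.
DWL = ½ × 3307 × 19.842 = $32808.747.

$32808.747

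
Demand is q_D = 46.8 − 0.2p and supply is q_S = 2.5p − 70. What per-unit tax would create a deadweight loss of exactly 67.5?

27

In inverse form: demand p = 234 − 5q, supply p = 28 + 0.4q.
Competitive equilibrium: 234 − 5q = 28 + 0.4q → q* = 38.1481, p* = 43.2593.
A tax t gives Δq = t/5.4 and wedge t, so DWL = t²/10.8.
t²/10.8 = 67.5 → t² = 729 → t = 27.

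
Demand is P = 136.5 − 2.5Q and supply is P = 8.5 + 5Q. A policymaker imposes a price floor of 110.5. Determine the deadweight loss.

Competitive equilibrium: 136.5 − 2.5Q = 8.5 + 5Q → Q* = 17.0667, P* = 93.8333.
At the floor P = 110.5, quantity demanded = (136.5 − 110.5)/2.5 = 10.4.
Sellers' marginal cost at Q' = 10.4: 8.5 + 5·10.4 = 60.5.
ΔQ = 17.0667 − 10.4 = 6.6667; wedge = 110.5 − 60.5 = 50.
The triangle = ½ × 6.6667 × 50 = 166.67.

166.67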